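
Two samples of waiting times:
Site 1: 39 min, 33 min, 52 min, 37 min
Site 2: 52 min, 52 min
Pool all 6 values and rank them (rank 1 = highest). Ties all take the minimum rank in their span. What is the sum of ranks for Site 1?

Sorted (descending): 52, 52, 52, 39, 37, 33
The 3 values of 52 occupy positions 1–3 → each gets rank 1.
Site 1 values → pooled ranks: 39→4, 33→6, 52→1, 37→5
Rank sum = 4 + 6 + 1 + 5 = 16

16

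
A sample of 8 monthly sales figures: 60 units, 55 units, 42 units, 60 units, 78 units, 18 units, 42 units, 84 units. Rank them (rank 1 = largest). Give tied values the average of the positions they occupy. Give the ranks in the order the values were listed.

Sorted (descending): 84, 78, 60, 60, 55, 42, 42, 18
The 2 values of 60 occupy positions 3–4 → average rank (3+4)/2 = 3.5.
The 2 values of 42 occupy positions 6–7 → average rank (6+7)/2 = 6.5.

3.5, 5, 6.5, 3.5, 2, 8, 6.5, 1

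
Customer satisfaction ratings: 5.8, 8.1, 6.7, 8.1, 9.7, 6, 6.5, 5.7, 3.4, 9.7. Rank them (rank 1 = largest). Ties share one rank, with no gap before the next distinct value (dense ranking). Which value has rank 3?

6.7

Sorted (descending): 9.7, 9.7, 8.1, 8.1, 6.7, 6.5, 6, 5.8, 5.7, 3.4
The 2 values of 9.7 share dense rank 1.
The 2 values of 8.1 share dense rank 2.
Remaining distinct values take the next consecutive integers.
Rank 3 → value 6.7.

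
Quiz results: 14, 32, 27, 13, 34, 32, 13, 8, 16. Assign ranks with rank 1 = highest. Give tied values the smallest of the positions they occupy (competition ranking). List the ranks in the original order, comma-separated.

Sorted (descending): 34, 32, 32, 27, 16, 14, 13, 13, 8
The 2 values of 32 occupy positions 2–3 → each gets rank 2.
The 2 values of 13 occupy positions 7–8 → each gets rank 7.

6, 2, 4, 7, 1, 2, 7, 9, 5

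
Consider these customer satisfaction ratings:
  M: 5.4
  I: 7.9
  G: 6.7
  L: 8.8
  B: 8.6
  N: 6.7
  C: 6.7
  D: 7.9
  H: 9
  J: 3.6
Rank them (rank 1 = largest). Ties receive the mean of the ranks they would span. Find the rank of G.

7

Sorted (descending): 9, 8.8, 8.6, 7.9, 7.9, 6.7, 6.7, 6.7, 5.4, 3.6
The 2 values of 7.9 occupy positions 4–5 → average rank (4+5)/2 = 4.5.
The 3 values of 6.7 occupy positions 6–8 → average rank 7.
G has value 6.7 → rank 7.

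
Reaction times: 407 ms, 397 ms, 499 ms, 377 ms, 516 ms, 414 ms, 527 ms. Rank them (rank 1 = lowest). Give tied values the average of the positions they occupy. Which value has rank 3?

Sorted (ascending): 377, 397, 407, 414, 499, 516, 527
No ties — each value takes its position as its rank.
Rank 3 → value 407.

407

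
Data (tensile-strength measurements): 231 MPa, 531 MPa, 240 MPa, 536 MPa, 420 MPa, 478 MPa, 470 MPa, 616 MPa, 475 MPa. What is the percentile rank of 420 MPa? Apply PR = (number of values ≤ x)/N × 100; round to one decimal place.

33.3

N = 9.
Strictly below 420: 2. Equal to 420: 1.
PR = 3/9 × 100 = 33.3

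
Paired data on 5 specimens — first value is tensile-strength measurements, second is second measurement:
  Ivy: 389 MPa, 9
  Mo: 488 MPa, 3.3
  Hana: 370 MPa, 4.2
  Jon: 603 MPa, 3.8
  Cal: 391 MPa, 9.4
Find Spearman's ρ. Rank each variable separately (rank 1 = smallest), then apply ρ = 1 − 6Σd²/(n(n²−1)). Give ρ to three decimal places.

Ranks of variable 1: 2, 4, 1, 5, 3
Ranks of variable 2: 4, 1, 3, 2, 5
d = r₁ − r₂: -2, 3, -2, 3, -2
d²: 4, 9, 4, 9, 4; Σd² = 30
ρ = 1 − 6·30/(5·24) = 1 − 180/120 = -0.500

-0.500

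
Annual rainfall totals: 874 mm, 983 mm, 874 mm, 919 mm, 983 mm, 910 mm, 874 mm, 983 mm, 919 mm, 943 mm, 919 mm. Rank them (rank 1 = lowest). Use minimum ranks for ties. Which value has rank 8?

943

Sorted (ascending): 874, 874, 874, 910, 919, 919, 919, 943, 983, 983, 983
The 3 values of 874 occupy positions 1–3 → each gets rank 1.
The 3 values of 919 occupy positions 5–7 → each gets rank 5.
The 3 values of 983 occupy positions 9–11 → each gets rank 9.
Rank 8 → value 943.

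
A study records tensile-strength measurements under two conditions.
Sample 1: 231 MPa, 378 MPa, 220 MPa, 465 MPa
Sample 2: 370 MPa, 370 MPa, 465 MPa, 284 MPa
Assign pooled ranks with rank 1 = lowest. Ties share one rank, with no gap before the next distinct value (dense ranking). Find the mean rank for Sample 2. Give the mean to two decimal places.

Sorted (ascending): 220, 231, 284, 370, 370, 378, 465, 465
The 2 values of 370 share dense rank 4.
The 2 values of 465 share dense rank 6.
Remaining distinct values take the next consecutive integers.
Sample 2 values → pooled ranks: 370→4, 370→4, 465→6, 284→3
Mean rank = (4 + 4 + 6 + 3) / 4 = 4.25

4.25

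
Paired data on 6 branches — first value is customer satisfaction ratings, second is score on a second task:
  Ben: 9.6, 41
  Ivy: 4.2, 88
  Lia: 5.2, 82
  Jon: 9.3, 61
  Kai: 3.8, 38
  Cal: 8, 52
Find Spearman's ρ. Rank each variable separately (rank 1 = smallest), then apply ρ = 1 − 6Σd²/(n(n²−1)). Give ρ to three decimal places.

Ranks of variable 1: 6, 2, 3, 5, 1, 4
Ranks of variable 2: 2, 6, 5, 4, 1, 3
d = r₁ − r₂: 4, -4, -2, 1, 0, 1
d²: 16, 16, 4, 1, 0, 1; Σd² = 38
ρ = 1 − 6·38/(6·35) = 1 − 228/210 = -0.086

-0.086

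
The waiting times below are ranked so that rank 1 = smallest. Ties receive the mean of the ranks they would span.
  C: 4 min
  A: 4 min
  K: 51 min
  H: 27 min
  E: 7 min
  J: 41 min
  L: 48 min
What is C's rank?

1.5

Sorted (ascending): 4, 4, 7, 27, 41, 48, 51
The 2 values of 4 occupy positions 1–2 → average rank (1+2)/2 = 1.5.
C has value 4 min → rank 1.5.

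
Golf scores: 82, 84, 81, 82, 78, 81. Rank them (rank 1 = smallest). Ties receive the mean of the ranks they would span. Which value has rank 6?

84

Sorted (ascending): 78, 81, 81, 82, 82, 84
The 2 values of 81 occupy positions 2–3 → average rank (2+3)/2 = 2.5.
The 2 values of 82 occupy positions 4–5 → average rank (4+5)/2 = 4.5.
Rank 6 → value 84.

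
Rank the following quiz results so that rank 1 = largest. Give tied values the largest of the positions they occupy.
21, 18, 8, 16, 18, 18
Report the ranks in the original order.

Sorted (descending): 21, 18, 18, 18, 16, 8
The 3 values of 18 occupy positions 2–4 → each gets rank 4.

1, 4, 6, 5, 4, 4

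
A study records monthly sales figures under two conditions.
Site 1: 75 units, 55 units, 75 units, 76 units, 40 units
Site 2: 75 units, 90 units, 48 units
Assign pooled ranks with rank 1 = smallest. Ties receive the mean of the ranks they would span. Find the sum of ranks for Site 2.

15

Sorted (ascending): 40, 48, 55, 75, 75, 75, 76, 90
The 3 values of 75 occupy positions 4–6 → average rank 5.
Site 2 values → pooled ranks: 75→5, 90→8, 48→2
Rank sum = 5 + 8 + 2 = 15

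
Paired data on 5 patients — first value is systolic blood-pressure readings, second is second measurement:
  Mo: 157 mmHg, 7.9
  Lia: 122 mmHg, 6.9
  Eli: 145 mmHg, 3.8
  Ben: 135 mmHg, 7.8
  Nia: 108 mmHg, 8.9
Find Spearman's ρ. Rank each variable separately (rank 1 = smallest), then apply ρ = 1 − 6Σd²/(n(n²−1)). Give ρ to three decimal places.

Ranks of variable 1: 5, 2, 4, 3, 1
Ranks of variable 2: 4, 2, 1, 3, 5
d = r₁ − r₂: 1, 0, 3, 0, -4
d²: 1, 0, 9, 0, 16; Σd² = 26
ρ = 1 − 6·26/(5·24) = 1 − 156/120 = -0.300

-0.300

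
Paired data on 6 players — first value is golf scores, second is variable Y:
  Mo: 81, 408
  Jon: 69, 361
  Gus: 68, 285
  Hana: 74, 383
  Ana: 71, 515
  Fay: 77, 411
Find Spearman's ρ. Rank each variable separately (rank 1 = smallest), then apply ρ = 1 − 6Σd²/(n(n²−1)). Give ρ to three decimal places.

Ranks of variable 1: 6, 2, 1, 4, 3, 5
Ranks of variable 2: 4, 2, 1, 3, 6, 5
d = r₁ − r₂: 2, 0, 0, 1, -3, 0
d²: 4, 0, 0, 1, 9, 0; Σd² = 14
ρ = 1 − 6·14/(6·35) = 1 − 84/210 = 0.600

0.600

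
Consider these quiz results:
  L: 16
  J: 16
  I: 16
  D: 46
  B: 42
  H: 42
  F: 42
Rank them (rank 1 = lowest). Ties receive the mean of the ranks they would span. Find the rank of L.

2

Sorted (ascending): 16, 16, 16, 42, 42, 42, 46
The 3 values of 16 occupy positions 1–3 → average rank 2.
The 3 values of 42 occupy positions 4–6 → average rank 5.
L has value 16 → rank 2.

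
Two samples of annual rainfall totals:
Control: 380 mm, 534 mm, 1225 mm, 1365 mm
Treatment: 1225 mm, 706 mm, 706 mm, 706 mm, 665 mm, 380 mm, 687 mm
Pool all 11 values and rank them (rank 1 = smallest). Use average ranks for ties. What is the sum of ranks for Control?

Sorted (ascending): 380, 380, 534, 665, 687, 706, 706, 706, 1225, 1225, 1365
The 2 values of 380 occupy positions 1–2 → average rank (1+2)/2 = 1.5.
The 3 values of 706 occupy positions 6–8 → average rank 7.
The 2 values of 1225 occupy positions 9–10 → average rank (9+10)/2 = 9.5.
Control values → pooled ranks: 380→1.5, 534→3, 1225→9.5, 1365→11
Rank sum = 1.5 + 3 + 9.5 + 11 = 25

25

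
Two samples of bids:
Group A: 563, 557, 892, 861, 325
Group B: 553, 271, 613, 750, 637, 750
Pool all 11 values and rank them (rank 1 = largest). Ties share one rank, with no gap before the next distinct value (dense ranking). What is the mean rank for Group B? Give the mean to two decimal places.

Sorted (descending): 892, 861, 750, 750, 637, 613, 563, 557, 553, 325, 271
The 2 values of 750 share dense rank 3.
Remaining distinct values take the next consecutive integers.
Group B values → pooled ranks: 553→8, 271→10, 613→5, 750→3, 637→4, 750→3
Mean rank = (8 + 10 + 5 + 3 + 4 + 3) / 6 = 5.50

5.50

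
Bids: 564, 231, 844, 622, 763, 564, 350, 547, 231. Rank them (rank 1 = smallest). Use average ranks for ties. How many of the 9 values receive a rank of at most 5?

Sorted (ascending): 231, 231, 350, 547, 564, 564, 622, 763, 844
The 2 values of 231 occupy positions 1–2 → average rank (1+2)/2 = 1.5.
The 2 values of 564 occupy positions 5–6 → average rank (5+6)/2 = 5.5.
Ranks ≤ 5: {1.5, 1.5, 3, 4} → 4 values.

4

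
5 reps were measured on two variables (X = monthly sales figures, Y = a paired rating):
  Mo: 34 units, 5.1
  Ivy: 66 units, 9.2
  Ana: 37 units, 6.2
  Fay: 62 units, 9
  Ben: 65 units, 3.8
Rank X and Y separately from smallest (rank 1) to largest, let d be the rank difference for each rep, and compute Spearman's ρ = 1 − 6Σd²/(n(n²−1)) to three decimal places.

Ranks of variable 1: 1, 5, 2, 3, 4
Ranks of variable 2: 2, 5, 3, 4, 1
d = r₁ − r₂: -1, 0, -1, -1, 3
d²: 1, 0, 1, 1, 9; Σd² = 12
ρ = 1 − 6·12/(5·24) = 1 − 72/120 = 0.400

0.400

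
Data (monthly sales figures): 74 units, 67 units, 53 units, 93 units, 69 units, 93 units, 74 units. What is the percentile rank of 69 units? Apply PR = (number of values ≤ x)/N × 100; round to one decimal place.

N = 7.
Strictly below 69: 2. Equal to 69: 1.
PR = 3/7 × 100 = 42.9

42.9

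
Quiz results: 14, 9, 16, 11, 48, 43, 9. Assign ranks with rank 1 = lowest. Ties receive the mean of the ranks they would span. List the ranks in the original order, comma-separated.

4, 1.5, 5, 3, 7, 6, 1.5

Sorted (ascending): 9, 9, 11, 14, 16, 43, 48
The 2 values of 9 occupy positions 1–2 → average rank (1+2)/2 = 1.5.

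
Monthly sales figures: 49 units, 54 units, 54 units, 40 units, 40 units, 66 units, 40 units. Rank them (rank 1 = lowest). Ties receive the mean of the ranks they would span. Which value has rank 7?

66

Sorted (ascending): 40, 40, 40, 49, 54, 54, 66
The 3 values of 40 occupy positions 1–3 → average rank 2.
The 2 values of 54 occupy positions 5–6 → average rank (5+6)/2 = 5.5.
Rank 7 → value 66.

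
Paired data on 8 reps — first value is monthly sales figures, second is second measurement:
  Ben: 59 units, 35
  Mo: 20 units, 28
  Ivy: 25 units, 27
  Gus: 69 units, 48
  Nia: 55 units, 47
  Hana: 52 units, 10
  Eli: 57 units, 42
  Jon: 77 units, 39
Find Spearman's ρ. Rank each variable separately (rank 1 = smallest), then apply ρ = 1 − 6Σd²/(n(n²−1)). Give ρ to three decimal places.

Ranks of variable 1: 6, 1, 2, 7, 4, 3, 5, 8
Ranks of variable 2: 4, 3, 2, 8, 7, 1, 6, 5
d = r₁ − r₂: 2, -2, 0, -1, -3, 2, -1, 3
d²: 4, 4, 0, 1, 9, 4, 1, 9; Σd² = 32
ρ = 1 − 6·32/(8·63) = 1 − 192/504 = 0.619

0.619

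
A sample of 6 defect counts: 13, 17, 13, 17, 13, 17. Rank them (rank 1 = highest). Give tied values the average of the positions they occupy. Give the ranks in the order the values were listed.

5, 2, 5, 2, 5, 2

Sorted (descending): 17, 17, 17, 13, 13, 13
The 3 values of 17 occupy positions 1–3 → average rank 2.
The 3 values of 13 occupy positions 4–6 → average rank 5.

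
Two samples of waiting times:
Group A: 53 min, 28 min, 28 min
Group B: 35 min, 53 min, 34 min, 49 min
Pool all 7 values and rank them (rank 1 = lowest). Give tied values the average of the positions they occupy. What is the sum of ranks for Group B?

18.5

Sorted (ascending): 28, 28, 34, 35, 49, 53, 53
The 2 values of 28 occupy positions 1–2 → average rank (1+2)/2 = 1.5.
The 2 values of 53 occupy positions 6–7 → average rank (6+7)/2 = 6.5.
Group B values → pooled ranks: 35→4, 53→6.5, 34→3, 49→5
Rank sum = 4 + 6.5 + 3 + 5 = 18.5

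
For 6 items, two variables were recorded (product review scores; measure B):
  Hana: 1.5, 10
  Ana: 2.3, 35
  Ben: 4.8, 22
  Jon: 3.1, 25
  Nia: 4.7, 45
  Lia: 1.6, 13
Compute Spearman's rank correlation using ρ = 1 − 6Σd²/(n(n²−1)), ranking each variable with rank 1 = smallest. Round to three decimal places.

0.600

Ranks of variable 1: 1, 3, 6, 4, 5, 2
Ranks of variable 2: 1, 5, 3, 4, 6, 2
d = r₁ − r₂: 0, -2, 3, 0, -1, 0
d²: 0, 4, 9, 0, 1, 0; Σd² = 14
ρ = 1 − 6·14/(6·35) = 1 − 84/210 = 0.600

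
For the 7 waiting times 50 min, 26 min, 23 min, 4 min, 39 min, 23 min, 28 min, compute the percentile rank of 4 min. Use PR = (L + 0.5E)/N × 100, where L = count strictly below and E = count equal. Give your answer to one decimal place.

N = 7.
Strictly below 4: 0. Equal to 4: 1.
PR = (0 + 0.5·1)/7 × 100 = 7.1

7.1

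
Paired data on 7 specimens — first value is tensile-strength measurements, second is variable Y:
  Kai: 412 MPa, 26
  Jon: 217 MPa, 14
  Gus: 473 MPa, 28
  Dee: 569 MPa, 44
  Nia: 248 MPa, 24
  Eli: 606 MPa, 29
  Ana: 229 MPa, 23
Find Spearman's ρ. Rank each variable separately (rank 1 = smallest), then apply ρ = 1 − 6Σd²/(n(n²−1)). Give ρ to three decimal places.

Ranks of variable 1: 4, 1, 5, 6, 3, 7, 2
Ranks of variable 2: 4, 1, 5, 7, 3, 6, 2
d = r₁ − r₂: 0, 0, 0, -1, 0, 1, 0
d²: 0, 0, 0, 1, 0, 1, 0; Σd² = 2
ρ = 1 − 6·2/(7·48) = 1 − 12/336 = 0.964

0.964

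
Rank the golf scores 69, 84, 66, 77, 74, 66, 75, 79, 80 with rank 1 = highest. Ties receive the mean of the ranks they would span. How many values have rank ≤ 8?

7

Sorted (descending): 84, 80, 79, 77, 75, 74, 69, 66, 66
The 2 values of 66 occupy positions 8–9 → average rank (8+9)/2 = 8.5.
Ranks ≤ 8: {1, 2, 3, 4, 5, 6, 7} → 7 values.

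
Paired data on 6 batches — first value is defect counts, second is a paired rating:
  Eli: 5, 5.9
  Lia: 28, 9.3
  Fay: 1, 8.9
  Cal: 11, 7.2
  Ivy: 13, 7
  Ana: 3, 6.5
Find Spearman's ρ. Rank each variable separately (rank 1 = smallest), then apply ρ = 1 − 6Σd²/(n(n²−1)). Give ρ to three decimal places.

0.314

Ranks of variable 1: 3, 6, 1, 4, 5, 2
Ranks of variable 2: 1, 6, 5, 4, 3, 2
d = r₁ − r₂: 2, 0, -4, 0, 2, 0
d²: 4, 0, 16, 0, 4, 0; Σd² = 24
ρ = 1 − 6·24/(6·35) = 1 − 144/210 = 0.314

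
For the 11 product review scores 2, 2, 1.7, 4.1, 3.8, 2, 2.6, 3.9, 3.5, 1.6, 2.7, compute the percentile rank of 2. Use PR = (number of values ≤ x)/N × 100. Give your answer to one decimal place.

45.5

N = 11.
Strictly below 2: 2. Equal to 2: 3.
PR = 5/11 × 100 = 45.5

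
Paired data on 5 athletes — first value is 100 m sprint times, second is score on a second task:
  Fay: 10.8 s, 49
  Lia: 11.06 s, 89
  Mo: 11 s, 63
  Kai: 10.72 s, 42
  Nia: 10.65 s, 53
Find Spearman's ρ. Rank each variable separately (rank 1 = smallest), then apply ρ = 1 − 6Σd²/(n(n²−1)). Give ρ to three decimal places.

Ranks of variable 1: 3, 5, 4, 2, 1
Ranks of variable 2: 2, 5, 4, 1, 3
d = r₁ − r₂: 1, 0, 0, 1, -2
d²: 1, 0, 0, 1, 4; Σd² = 6
ρ = 1 − 6·6/(5·24) = 1 − 36/120 = 0.700

0.700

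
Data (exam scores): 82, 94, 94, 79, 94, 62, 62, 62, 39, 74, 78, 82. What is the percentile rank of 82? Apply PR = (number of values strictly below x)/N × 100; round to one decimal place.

58.3

N = 12.
Strictly below 82: 7. Equal to 82: 2.
PR = 7/12 × 100 = 58.3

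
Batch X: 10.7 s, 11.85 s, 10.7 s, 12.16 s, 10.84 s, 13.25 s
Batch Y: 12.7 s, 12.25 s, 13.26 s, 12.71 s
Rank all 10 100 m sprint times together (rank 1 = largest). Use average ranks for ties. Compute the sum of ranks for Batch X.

Sorted (descending): 13.26, 13.25, 12.71, 12.7, 12.25, 12.16, 11.85, 10.84, 10.7, 10.7
The 2 values of 10.7 occupy positions 9–10 → average rank (9+10)/2 = 9.5.
Batch X values → pooled ranks: 10.7→9.5, 11.85→7, 10.7→9.5, 12.16→6, 10.84→8, 13.25→2
Rank sum = 9.5 + 7 + 9.5 + 6 + 8 + 2 = 42

42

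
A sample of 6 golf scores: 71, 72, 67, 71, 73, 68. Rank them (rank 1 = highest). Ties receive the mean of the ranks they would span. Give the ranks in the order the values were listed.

3.5, 2, 6, 3.5, 1, 5

Sorted (descending): 73, 72, 71, 71, 68, 67
The 2 values of 71 occupy positions 3–4 → average rank (3+4)/2 = 3.5.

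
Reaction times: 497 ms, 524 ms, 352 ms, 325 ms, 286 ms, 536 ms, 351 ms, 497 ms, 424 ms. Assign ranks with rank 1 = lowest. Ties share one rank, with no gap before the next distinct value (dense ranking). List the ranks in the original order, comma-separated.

6, 7, 4, 2, 1, 8, 3, 6, 5

Sorted (ascending): 286, 325, 351, 352, 424, 497, 497, 524, 536
The 2 values of 497 share dense rank 6.
Remaining distinct values take the next consecutive integers.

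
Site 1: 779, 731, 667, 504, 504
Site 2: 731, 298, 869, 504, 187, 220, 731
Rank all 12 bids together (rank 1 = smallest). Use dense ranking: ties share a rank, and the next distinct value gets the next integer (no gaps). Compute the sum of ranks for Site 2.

30

Sorted (ascending): 187, 220, 298, 504, 504, 504, 667, 731, 731, 731, 779, 869
The 3 values of 504 share dense rank 4.
The 3 values of 731 share dense rank 6.
Remaining distinct values take the next consecutive integers.
Site 2 values → pooled ranks: 731→6, 298→3, 869→8, 504→4, 187→1, 220→2, 731→6
Rank sum = 6 + 3 + 8 + 4 + 1 + 2 + 6 = 30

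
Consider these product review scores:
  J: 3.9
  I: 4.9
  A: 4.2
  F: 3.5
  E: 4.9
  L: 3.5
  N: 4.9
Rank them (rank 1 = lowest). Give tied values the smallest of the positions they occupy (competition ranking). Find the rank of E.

5

Sorted (ascending): 3.5, 3.5, 3.9, 4.2, 4.9, 4.9, 4.9
The 2 values of 3.5 occupy positions 1–2 → each gets rank 1.
The 3 values of 4.9 occupy positions 5–7 → each gets rank 5.
E has value 4.9 → rank 5.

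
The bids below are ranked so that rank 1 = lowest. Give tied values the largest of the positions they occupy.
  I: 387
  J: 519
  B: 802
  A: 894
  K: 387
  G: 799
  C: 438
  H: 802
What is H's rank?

7

Sorted (ascending): 387, 387, 438, 519, 799, 802, 802, 894
The 2 values of 387 occupy positions 1–2 → each gets rank 2.
The 2 values of 802 occupy positions 6–7 → each gets rank 7.
H has value 802 → rank 7.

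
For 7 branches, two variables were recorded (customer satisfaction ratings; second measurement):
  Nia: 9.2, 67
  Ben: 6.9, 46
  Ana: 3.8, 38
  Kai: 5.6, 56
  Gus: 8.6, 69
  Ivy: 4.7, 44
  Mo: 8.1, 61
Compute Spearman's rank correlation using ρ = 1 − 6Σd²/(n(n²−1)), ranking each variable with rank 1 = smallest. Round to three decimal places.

Ranks of variable 1: 7, 4, 1, 3, 6, 2, 5
Ranks of variable 2: 6, 3, 1, 4, 7, 2, 5
d = r₁ − r₂: 1, 1, 0, -1, -1, 0, 0
d²: 1, 1, 0, 1, 1, 0, 0; Σd² = 4
ρ = 1 − 6·4/(7·48) = 1 − 24/336 = 0.929

0.929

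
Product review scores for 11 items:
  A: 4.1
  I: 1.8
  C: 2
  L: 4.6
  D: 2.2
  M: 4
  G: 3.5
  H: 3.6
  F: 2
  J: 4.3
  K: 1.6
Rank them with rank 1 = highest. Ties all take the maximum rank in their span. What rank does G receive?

Sorted (descending): 4.6, 4.3, 4.1, 4, 3.6, 3.5, 2.2, 2, 2, 1.8, 1.6
The 2 values of 2 occupy positions 8–9 → each gets rank 9.
G has value 3.5 → rank 6.

6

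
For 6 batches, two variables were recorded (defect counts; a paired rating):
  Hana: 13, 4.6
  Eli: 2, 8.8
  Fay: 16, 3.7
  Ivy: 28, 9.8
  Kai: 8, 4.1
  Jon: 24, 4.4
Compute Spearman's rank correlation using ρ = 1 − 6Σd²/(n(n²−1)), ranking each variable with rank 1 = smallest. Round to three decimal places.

0.143

Ranks of variable 1: 3, 1, 4, 6, 2, 5
Ranks of variable 2: 4, 5, 1, 6, 2, 3
d = r₁ − r₂: -1, -4, 3, 0, 0, 2
d²: 1, 16, 9, 0, 0, 4; Σd² = 30
ρ = 1 − 6·30/(6·35) = 1 − 180/210 = 0.143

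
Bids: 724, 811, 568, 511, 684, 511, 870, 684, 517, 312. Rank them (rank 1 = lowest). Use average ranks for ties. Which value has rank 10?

870

Sorted (ascending): 312, 511, 511, 517, 568, 684, 684, 724, 811, 870
The 2 values of 511 occupy positions 2–3 → average rank (2+3)/2 = 2.5.
The 2 values of 684 occupy positions 6–7 → average rank (6+7)/2 = 6.5.
Rank 10 → value 870.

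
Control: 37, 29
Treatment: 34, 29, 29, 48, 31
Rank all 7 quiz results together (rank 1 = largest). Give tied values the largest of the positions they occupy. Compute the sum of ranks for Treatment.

Sorted (descending): 48, 37, 34, 31, 29, 29, 29
The 3 values of 29 occupy positions 5–7 → each gets rank 7.
Treatment values → pooled ranks: 34→3, 29→7, 29→7, 48→1, 31→4
Rank sum = 3 + 7 + 7 + 1 + 4 = 22

22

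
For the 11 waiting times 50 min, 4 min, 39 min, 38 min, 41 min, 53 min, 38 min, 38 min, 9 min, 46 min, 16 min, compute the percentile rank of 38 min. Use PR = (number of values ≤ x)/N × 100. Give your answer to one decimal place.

54.5

N = 11.
Strictly below 38: 3. Equal to 38: 3.
PR = 6/11 × 100 = 54.5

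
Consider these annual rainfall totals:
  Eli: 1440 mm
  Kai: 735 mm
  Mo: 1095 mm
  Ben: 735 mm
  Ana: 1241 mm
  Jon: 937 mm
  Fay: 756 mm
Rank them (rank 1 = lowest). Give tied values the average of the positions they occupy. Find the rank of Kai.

Sorted (ascending): 735, 735, 756, 937, 1095, 1241, 1440
The 2 values of 735 occupy positions 1–2 → average rank (1+2)/2 = 1.5.
Kai has value 735 mm → rank 1.5.

1.5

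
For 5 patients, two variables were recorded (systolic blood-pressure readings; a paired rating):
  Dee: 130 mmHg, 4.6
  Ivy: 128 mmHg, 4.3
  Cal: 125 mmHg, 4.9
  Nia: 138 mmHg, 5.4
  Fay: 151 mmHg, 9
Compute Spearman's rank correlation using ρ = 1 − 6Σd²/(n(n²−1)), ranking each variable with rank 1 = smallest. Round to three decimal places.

Ranks of variable 1: 3, 2, 1, 4, 5
Ranks of variable 2: 2, 1, 3, 4, 5
d = r₁ − r₂: 1, 1, -2, 0, 0
d²: 1, 1, 4, 0, 0; Σd² = 6
ρ = 1 − 6·6/(5·24) = 1 − 36/120 = 0.700

0.700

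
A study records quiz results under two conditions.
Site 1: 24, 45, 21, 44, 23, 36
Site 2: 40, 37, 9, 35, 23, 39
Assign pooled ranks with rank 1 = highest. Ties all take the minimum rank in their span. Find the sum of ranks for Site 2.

Sorted (descending): 45, 44, 40, 39, 37, 36, 35, 24, 23, 23, 21, 9
The 2 values of 23 occupy positions 9–10 → each gets rank 9.
Site 2 values → pooled ranks: 40→3, 37→5, 9→12, 35→7, 23→9, 39→4
Rank sum = 3 + 5 + 12 + 7 + 9 + 4 = 40

40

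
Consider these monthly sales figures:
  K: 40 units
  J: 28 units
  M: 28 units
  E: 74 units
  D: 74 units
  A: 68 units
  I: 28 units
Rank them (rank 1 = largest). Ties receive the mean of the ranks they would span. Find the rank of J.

6

Sorted (descending): 74, 74, 68, 40, 28, 28, 28
The 2 values of 74 occupy positions 1–2 → average rank (1+2)/2 = 1.5.
The 3 values of 28 occupy positions 5–7 → average rank 6.
J has value 28 units → rank 6.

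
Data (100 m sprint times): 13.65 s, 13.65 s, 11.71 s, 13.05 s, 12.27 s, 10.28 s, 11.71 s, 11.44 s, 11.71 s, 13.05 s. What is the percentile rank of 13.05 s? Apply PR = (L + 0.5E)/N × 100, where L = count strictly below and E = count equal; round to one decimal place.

70.0

N = 10.
Strictly below 13.05: 6. Equal to 13.05: 2.
PR = (6 + 0.5·2)/10 × 100 = 70.0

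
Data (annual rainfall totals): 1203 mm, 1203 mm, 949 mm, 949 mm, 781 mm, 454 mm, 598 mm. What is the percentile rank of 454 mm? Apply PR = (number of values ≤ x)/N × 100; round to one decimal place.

N = 7.
Strictly below 454: 0. Equal to 454: 1.
PR = 1/7 × 100 = 14.3

14.3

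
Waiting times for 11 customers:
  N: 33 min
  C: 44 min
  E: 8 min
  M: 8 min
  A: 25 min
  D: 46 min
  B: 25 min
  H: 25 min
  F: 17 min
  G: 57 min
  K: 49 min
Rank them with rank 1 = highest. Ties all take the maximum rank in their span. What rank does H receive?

Sorted (descending): 57, 49, 46, 44, 33, 25, 25, 25, 17, 8, 8
The 3 values of 25 occupy positions 6–8 → each gets rank 8.
The 2 values of 8 occupy positions 10–11 → each gets rank 11.
H has value 25 min → rank 8.

8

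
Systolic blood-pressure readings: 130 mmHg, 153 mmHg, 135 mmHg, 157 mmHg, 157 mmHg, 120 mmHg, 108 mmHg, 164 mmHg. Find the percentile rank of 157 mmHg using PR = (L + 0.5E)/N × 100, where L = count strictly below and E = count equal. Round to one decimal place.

75.0

N = 8.
Strictly below 157: 5. Equal to 157: 2.
PR = (5 + 0.5·2)/8 × 100 = 75.0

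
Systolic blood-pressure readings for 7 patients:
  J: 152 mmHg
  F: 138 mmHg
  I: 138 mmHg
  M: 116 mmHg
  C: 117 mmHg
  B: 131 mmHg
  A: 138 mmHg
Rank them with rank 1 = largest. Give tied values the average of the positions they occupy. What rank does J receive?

1

Sorted (descending): 152, 138, 138, 138, 131, 117, 116
The 3 values of 138 occupy positions 2–4 → average rank 3.
J has value 152 mmHg → rank 1.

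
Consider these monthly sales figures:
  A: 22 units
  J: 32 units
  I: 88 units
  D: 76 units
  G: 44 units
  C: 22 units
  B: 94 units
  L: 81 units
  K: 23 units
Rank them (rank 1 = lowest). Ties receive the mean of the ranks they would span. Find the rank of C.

1.5

Sorted (ascending): 22, 22, 23, 32, 44, 76, 81, 88, 94
The 2 values of 22 occupy positions 1–2 → average rank (1+2)/2 = 1.5.
C has value 22 units → rank 1.5.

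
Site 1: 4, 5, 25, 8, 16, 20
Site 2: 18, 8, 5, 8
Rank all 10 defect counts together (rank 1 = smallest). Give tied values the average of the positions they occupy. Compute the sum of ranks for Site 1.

34.5

Sorted (ascending): 4, 5, 5, 8, 8, 8, 16, 18, 20, 25
The 2 values of 5 occupy positions 2–3 → average rank (2+3)/2 = 2.5.
The 3 values of 8 occupy positions 4–6 → average rank 5.
Site 1 values → pooled ranks: 4→1, 5→2.5, 25→10, 8→5, 16→7, 20→9
Rank sum = 1 + 2.5 + 10 + 5 + 7 + 9 = 34.5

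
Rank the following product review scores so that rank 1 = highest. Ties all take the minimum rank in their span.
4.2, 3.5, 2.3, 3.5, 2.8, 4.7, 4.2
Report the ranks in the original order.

2, 4, 7, 4, 6, 1, 2

Sorted (descending): 4.7, 4.2, 4.2, 3.5, 3.5, 2.8, 2.3
The 2 values of 4.2 occupy positions 2–3 → each gets rank 2.
The 2 values of 3.5 occupy positions 4–5 → each gets rank 4.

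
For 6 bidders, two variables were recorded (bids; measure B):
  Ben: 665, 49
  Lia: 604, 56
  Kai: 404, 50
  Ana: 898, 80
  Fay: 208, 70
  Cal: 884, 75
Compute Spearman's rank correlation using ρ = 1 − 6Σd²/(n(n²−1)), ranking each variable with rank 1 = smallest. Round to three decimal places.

0.486

Ranks of variable 1: 4, 3, 2, 6, 1, 5
Ranks of variable 2: 1, 3, 2, 6, 4, 5
d = r₁ − r₂: 3, 0, 0, 0, -3, 0
d²: 9, 0, 0, 0, 9, 0; Σd² = 18
ρ = 1 − 6·18/(6·35) = 1 − 108/210 = 0.486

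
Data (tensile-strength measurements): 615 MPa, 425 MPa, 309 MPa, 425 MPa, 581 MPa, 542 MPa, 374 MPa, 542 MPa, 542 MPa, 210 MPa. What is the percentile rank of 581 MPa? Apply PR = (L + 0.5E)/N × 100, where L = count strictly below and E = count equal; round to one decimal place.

N = 10.
Strictly below 581: 8. Equal to 581: 1.
PR = (8 + 0.5·1)/10 × 100 = 85.0

85.0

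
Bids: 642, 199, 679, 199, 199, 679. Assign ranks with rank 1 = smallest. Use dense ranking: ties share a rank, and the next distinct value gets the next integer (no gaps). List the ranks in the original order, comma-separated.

Sorted (ascending): 199, 199, 199, 642, 679, 679
The 3 values of 199 share dense rank 1.
The 2 values of 679 share dense rank 3.
Remaining distinct values take the next consecutive integers.

2, 1, 3, 1, 1, 3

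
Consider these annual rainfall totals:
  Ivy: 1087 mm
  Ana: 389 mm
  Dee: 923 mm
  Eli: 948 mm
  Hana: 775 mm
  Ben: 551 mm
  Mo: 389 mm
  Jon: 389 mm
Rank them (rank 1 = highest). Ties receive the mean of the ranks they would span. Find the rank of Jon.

7

Sorted (descending): 1087, 948, 923, 775, 551, 389, 389, 389
The 3 values of 389 occupy positions 6–8 → average rank 7.
Jon has value 389 mm → rank 7.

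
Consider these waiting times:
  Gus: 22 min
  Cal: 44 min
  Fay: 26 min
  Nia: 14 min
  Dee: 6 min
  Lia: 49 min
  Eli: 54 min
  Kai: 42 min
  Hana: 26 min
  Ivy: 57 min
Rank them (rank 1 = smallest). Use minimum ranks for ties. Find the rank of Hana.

Sorted (ascending): 6, 14, 22, 26, 26, 42, 44, 49, 54, 57
The 2 values of 26 occupy positions 4–5 → each gets rank 4.
Hana has value 26 min → rank 4.

4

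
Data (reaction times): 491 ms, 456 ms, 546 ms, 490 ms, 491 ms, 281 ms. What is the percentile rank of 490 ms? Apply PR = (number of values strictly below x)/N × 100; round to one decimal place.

N = 6.
Strictly below 490: 2. Equal to 490: 1.
PR = 2/6 × 100 = 33.3

33.3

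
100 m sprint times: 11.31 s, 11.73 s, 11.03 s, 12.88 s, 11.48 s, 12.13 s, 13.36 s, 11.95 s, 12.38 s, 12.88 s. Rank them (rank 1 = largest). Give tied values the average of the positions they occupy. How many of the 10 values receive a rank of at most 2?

1

Sorted (descending): 13.36, 12.88, 12.88, 12.38, 12.13, 11.95, 11.73, 11.48, 11.31, 11.03
The 2 values of 12.88 occupy positions 2–3 → average rank (2+3)/2 = 2.5.
Ranks ≤ 2: {1} → 1 value.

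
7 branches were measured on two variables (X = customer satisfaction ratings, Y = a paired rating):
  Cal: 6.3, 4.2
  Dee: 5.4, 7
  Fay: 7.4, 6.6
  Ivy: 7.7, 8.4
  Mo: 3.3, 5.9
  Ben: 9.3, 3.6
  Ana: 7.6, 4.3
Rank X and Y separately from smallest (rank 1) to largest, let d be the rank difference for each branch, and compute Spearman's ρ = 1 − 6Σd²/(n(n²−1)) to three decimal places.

Ranks of variable 1: 3, 2, 4, 6, 1, 7, 5
Ranks of variable 2: 2, 6, 5, 7, 4, 1, 3
d = r₁ − r₂: 1, -4, -1, -1, -3, 6, 2
d²: 1, 16, 1, 1, 9, 36, 4; Σd² = 68
ρ = 1 − 6·68/(7·48) = 1 − 408/336 = -0.214

-0.214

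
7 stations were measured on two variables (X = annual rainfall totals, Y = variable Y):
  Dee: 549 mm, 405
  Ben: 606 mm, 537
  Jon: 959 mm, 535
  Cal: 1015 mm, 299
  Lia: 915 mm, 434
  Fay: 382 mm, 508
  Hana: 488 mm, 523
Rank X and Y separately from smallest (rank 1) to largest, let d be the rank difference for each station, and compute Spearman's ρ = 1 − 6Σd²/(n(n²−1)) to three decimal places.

Ranks of variable 1: 3, 4, 6, 7, 5, 1, 2
Ranks of variable 2: 2, 7, 6, 1, 3, 4, 5
d = r₁ − r₂: 1, -3, 0, 6, 2, -3, -3
d²: 1, 9, 0, 36, 4, 9, 9; Σd² = 68
ρ = 1 − 6·68/(7·48) = 1 − 408/336 = -0.214

-0.214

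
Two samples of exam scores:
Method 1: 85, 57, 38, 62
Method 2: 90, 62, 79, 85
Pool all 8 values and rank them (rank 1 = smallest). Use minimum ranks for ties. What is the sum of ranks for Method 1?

Sorted (ascending): 38, 57, 62, 62, 79, 85, 85, 90
The 2 values of 62 occupy positions 3–4 → each gets rank 3.
The 2 values of 85 occupy positions 6–7 → each gets rank 6.
Method 1 values → pooled ranks: 85→6, 57→2, 38→1, 62→3
Rank sum = 6 + 2 + 1 + 3 = 12

12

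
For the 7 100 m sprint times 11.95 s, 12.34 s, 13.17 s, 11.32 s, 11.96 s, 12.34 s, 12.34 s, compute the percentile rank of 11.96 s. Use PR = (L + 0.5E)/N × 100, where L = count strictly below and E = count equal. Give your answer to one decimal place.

35.7

N = 7.
Strictly below 11.96: 2. Equal to 11.96: 1.
PR = (2 + 0.5·1)/7 × 100 = 35.7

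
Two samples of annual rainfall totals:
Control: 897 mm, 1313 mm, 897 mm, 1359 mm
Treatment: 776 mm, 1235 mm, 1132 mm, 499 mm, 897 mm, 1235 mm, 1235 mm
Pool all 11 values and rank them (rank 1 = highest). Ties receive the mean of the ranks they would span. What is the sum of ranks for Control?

Sorted (descending): 1359, 1313, 1235, 1235, 1235, 1132, 897, 897, 897, 776, 499
The 3 values of 1235 occupy positions 3–5 → average rank 4.
The 3 values of 897 occupy positions 7–9 → average rank 8.
Control values → pooled ranks: 897→8, 1313→2, 897→8, 1359→1
Rank sum = 8 + 2 + 8 + 1 = 19

19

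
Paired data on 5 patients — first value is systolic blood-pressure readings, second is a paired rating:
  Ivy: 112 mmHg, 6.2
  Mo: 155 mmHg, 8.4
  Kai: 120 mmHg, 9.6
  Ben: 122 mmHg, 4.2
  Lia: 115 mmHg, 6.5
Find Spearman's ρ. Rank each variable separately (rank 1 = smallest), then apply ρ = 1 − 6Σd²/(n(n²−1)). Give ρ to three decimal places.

0.200

Ranks of variable 1: 1, 5, 3, 4, 2
Ranks of variable 2: 2, 4, 5, 1, 3
d = r₁ − r₂: -1, 1, -2, 3, -1
d²: 1, 1, 4, 9, 1; Σd² = 16
ρ = 1 − 6·16/(5·24) = 1 − 96/120 = 0.200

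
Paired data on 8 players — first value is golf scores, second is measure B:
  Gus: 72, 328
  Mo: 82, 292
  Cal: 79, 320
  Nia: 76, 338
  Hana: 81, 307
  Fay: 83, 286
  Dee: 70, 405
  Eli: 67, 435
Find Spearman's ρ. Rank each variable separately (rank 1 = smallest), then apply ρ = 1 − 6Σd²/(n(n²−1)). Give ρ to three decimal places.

-0.976

Ranks of variable 1: 3, 7, 5, 4, 6, 8, 2, 1
Ranks of variable 2: 5, 2, 4, 6, 3, 1, 7, 8
d = r₁ − r₂: -2, 5, 1, -2, 3, 7, -5, -7
d²: 4, 25, 1, 4, 9, 49, 25, 49; Σd² = 166
ρ = 1 − 6·166/(8·63) = 1 − 996/504 = -0.976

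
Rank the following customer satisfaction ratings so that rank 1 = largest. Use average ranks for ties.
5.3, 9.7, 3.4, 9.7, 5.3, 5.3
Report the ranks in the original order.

4, 1.5, 6, 1.5, 4, 4

Sorted (descending): 9.7, 9.7, 5.3, 5.3, 5.3, 3.4
The 2 values of 9.7 occupy positions 1–2 → average rank (1+2)/2 = 1.5.
The 3 values of 5.3 occupy positions 3–5 → average rank 4.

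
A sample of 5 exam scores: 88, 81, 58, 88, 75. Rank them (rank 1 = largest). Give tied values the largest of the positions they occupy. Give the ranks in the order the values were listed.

2, 3, 5, 2, 4

Sorted (descending): 88, 88, 81, 75, 58
The 2 values of 88 occupy positions 1–2 → each gets rank 2.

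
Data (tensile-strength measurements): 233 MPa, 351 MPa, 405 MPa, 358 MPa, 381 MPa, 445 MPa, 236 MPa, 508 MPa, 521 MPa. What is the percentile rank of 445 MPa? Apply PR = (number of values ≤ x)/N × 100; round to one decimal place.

N = 9.
Strictly below 445: 6. Equal to 445: 1.
PR = 7/9 × 100 = 77.8

77.8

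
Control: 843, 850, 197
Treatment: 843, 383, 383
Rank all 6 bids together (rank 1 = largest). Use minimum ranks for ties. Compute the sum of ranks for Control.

9

Sorted (descending): 850, 843, 843, 383, 383, 197
The 2 values of 843 occupy positions 2–3 → each gets rank 2.
The 2 values of 383 occupy positions 4–5 → each gets rank 4.
Control values → pooled ranks: 843→2, 850→1, 197→6
Rank sum = 2 + 1 + 6 = 9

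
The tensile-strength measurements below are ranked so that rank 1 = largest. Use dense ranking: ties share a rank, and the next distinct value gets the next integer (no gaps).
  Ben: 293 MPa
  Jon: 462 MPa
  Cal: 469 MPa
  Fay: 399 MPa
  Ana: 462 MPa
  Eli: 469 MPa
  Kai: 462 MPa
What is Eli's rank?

Sorted (descending): 469, 469, 462, 462, 462, 399, 293
The 2 values of 469 share dense rank 1.
The 3 values of 462 share dense rank 2.
Remaining distinct values take the next consecutive integers.
Eli has value 469 MPa → rank 1.

1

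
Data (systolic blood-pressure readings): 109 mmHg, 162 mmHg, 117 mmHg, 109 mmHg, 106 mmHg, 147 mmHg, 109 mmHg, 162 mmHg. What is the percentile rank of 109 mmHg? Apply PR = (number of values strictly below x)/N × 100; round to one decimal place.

N = 8.
Strictly below 109: 1. Equal to 109: 3.
PR = 1/8 × 100 = 12.5

12.5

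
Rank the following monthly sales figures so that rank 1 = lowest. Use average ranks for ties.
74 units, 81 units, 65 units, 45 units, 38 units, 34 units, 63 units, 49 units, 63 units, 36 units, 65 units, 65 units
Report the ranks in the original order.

Sorted (ascending): 34, 36, 38, 45, 49, 63, 63, 65, 65, 65, 74, 81
The 2 values of 63 occupy positions 6–7 → average rank (6+7)/2 = 6.5.
The 3 values of 65 occupy positions 8–10 → average rank 9.

11, 12, 9, 4, 3, 1, 6.5, 5, 6.5, 2, 9, 9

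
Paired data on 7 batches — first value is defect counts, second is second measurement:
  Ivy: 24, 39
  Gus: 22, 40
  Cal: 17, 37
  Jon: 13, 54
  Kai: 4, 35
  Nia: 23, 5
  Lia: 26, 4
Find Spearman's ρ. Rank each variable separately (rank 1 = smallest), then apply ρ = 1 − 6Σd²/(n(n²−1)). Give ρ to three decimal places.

-0.429

Ranks of variable 1: 6, 4, 3, 2, 1, 5, 7
Ranks of variable 2: 5, 6, 4, 7, 3, 2, 1
d = r₁ − r₂: 1, -2, -1, -5, -2, 3, 6
d²: 1, 4, 1, 25, 4, 9, 36; Σd² = 80
ρ = 1 − 6·80/(7·48) = 1 − 480/336 = -0.429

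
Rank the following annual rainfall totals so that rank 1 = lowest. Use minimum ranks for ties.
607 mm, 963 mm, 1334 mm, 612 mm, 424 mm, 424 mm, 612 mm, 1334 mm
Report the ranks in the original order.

Sorted (ascending): 424, 424, 607, 612, 612, 963, 1334, 1334
The 2 values of 424 occupy positions 1–2 → each gets rank 1.
The 2 values of 612 occupy positions 4–5 → each gets rank 4.
The 2 values of 1334 occupy positions 7–8 → each gets rank 7.

3, 6, 7, 4, 1, 1, 4, 7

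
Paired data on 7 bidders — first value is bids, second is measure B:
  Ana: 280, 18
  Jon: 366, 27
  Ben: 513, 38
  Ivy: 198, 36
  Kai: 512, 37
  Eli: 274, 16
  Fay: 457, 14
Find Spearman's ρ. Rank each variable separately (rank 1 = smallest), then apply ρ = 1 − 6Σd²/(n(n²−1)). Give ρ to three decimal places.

Ranks of variable 1: 3, 4, 7, 1, 6, 2, 5
Ranks of variable 2: 3, 4, 7, 5, 6, 2, 1
d = r₁ − r₂: 0, 0, 0, -4, 0, 0, 4
d²: 0, 0, 0, 16, 0, 0, 16; Σd² = 32
ρ = 1 − 6·32/(7·48) = 1 − 192/336 = 0.429

0.429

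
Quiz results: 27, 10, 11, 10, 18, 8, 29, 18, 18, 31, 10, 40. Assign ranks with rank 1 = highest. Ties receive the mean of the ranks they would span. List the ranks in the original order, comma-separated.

4, 10, 8, 10, 6, 12, 3, 6, 6, 2, 10, 1

Sorted (descending): 40, 31, 29, 27, 18, 18, 18, 11, 10, 10, 10, 8
The 3 values of 18 occupy positions 5–7 → average rank 6.
The 3 values of 10 occupy positions 9–11 → average rank 10.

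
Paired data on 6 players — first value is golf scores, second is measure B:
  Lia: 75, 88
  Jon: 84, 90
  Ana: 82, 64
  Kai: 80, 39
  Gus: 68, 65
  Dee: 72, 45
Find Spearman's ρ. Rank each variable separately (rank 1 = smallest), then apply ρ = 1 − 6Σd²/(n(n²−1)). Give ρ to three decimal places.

0.257

Ranks of variable 1: 3, 6, 5, 4, 1, 2
Ranks of variable 2: 5, 6, 3, 1, 4, 2
d = r₁ − r₂: -2, 0, 2, 3, -3, 0
d²: 4, 0, 4, 9, 9, 0; Σd² = 26
ρ = 1 − 6·26/(6·35) = 1 − 156/210 = 0.257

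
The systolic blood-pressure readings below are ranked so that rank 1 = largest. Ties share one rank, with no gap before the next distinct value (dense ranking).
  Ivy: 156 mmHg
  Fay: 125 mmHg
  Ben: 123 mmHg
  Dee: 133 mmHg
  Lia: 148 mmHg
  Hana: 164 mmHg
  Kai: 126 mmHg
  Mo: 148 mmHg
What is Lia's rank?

Sorted (descending): 164, 156, 148, 148, 133, 126, 125, 123
The 2 values of 148 share dense rank 3.
Remaining distinct values take the next consecutive integers.
Lia has value 148 mmHg → rank 3.

3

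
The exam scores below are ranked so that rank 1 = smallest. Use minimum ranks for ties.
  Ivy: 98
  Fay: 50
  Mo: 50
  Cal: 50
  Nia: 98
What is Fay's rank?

Sorted (ascending): 50, 50, 50, 98, 98
The 3 values of 50 occupy positions 1–3 → each gets rank 1.
The 2 values of 98 occupy positions 4–5 → each gets rank 4.
Fay has value 50 → rank 1.

1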